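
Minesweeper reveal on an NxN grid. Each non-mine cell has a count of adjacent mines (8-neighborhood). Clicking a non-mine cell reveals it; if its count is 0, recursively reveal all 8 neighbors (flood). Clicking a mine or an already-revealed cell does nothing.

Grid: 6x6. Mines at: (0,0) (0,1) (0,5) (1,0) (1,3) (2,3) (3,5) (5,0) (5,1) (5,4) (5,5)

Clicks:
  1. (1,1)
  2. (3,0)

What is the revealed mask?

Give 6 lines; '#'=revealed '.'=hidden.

Answer: ......
.#....
###...
###...
###...
......

Derivation:
Click 1 (1,1) count=3: revealed 1 new [(1,1)] -> total=1
Click 2 (3,0) count=0: revealed 9 new [(2,0) (2,1) (2,2) (3,0) (3,1) (3,2) (4,0) (4,1) (4,2)] -> total=10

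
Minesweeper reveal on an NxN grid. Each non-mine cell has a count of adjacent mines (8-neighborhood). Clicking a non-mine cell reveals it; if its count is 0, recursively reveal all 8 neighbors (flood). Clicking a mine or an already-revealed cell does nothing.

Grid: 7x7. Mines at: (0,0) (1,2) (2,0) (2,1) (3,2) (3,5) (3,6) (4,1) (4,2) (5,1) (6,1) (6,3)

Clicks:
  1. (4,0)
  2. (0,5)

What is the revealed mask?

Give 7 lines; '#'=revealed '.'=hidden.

Answer: ...####
...####
...####
.......
#......
.......
.......

Derivation:
Click 1 (4,0) count=2: revealed 1 new [(4,0)] -> total=1
Click 2 (0,5) count=0: revealed 12 new [(0,3) (0,4) (0,5) (0,6) (1,3) (1,4) (1,5) (1,6) (2,3) (2,4) (2,5) (2,6)] -> total=13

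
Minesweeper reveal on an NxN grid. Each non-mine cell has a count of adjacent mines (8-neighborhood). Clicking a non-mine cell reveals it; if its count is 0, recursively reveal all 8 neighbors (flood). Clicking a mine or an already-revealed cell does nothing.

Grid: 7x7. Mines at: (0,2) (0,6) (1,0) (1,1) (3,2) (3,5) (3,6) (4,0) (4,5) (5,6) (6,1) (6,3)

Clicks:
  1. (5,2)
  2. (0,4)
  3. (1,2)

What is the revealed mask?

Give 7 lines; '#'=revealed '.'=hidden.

Answer: ...###.
..####.
...###.
.......
.......
..#....
.......

Derivation:
Click 1 (5,2) count=2: revealed 1 new [(5,2)] -> total=1
Click 2 (0,4) count=0: revealed 9 new [(0,3) (0,4) (0,5) (1,3) (1,4) (1,5) (2,3) (2,4) (2,5)] -> total=10
Click 3 (1,2) count=2: revealed 1 new [(1,2)] -> total=11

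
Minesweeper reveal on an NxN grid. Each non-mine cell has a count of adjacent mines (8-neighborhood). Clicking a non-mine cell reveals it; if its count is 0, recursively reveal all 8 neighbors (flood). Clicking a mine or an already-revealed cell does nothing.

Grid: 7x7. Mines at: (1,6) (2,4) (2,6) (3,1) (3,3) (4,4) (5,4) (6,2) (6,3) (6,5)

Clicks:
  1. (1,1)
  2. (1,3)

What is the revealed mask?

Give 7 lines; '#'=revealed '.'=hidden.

Click 1 (1,1) count=0: revealed 16 new [(0,0) (0,1) (0,2) (0,3) (0,4) (0,5) (1,0) (1,1) (1,2) (1,3) (1,4) (1,5) (2,0) (2,1) (2,2) (2,3)] -> total=16
Click 2 (1,3) count=1: revealed 0 new [(none)] -> total=16

Answer: ######.
######.
####...
.......
.......
.......
.......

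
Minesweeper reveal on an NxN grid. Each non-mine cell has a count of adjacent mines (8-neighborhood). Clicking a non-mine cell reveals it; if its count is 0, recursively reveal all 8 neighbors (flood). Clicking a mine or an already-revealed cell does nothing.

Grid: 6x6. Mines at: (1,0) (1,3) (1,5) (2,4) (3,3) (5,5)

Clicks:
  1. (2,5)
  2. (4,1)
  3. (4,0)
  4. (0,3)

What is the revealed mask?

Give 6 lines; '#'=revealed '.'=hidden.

Click 1 (2,5) count=2: revealed 1 new [(2,5)] -> total=1
Click 2 (4,1) count=0: revealed 16 new [(2,0) (2,1) (2,2) (3,0) (3,1) (3,2) (4,0) (4,1) (4,2) (4,3) (4,4) (5,0) (5,1) (5,2) (5,3) (5,4)] -> total=17
Click 3 (4,0) count=0: revealed 0 new [(none)] -> total=17
Click 4 (0,3) count=1: revealed 1 new [(0,3)] -> total=18

Answer: ...#..
......
###..#
###...
#####.
#####.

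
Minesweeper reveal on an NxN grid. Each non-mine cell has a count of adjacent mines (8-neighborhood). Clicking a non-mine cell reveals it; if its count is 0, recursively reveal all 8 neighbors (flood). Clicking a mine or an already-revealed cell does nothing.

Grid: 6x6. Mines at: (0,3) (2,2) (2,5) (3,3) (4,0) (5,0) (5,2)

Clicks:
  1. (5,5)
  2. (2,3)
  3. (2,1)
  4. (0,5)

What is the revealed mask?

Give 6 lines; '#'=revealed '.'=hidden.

Answer: ....##
....##
.#.#..
....##
...###
...###

Derivation:
Click 1 (5,5) count=0: revealed 8 new [(3,4) (3,5) (4,3) (4,4) (4,5) (5,3) (5,4) (5,5)] -> total=8
Click 2 (2,3) count=2: revealed 1 new [(2,3)] -> total=9
Click 3 (2,1) count=1: revealed 1 new [(2,1)] -> total=10
Click 4 (0,5) count=0: revealed 4 new [(0,4) (0,5) (1,4) (1,5)] -> total=14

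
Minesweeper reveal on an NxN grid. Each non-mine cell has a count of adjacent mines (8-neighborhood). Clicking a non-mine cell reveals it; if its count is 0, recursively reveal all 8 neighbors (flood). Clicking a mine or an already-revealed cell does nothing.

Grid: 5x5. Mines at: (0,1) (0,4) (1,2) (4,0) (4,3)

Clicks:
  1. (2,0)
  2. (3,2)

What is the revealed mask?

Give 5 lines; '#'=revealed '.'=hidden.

Click 1 (2,0) count=0: revealed 6 new [(1,0) (1,1) (2,0) (2,1) (3,0) (3,1)] -> total=6
Click 2 (3,2) count=1: revealed 1 new [(3,2)] -> total=7

Answer: .....
##...
##...
###..
.....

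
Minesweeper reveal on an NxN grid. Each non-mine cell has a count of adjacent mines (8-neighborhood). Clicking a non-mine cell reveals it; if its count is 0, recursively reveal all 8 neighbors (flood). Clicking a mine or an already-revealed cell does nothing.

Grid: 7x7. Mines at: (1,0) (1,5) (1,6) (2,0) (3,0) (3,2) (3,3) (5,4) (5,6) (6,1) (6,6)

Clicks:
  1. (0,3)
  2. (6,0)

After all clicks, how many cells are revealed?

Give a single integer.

Click 1 (0,3) count=0: revealed 12 new [(0,1) (0,2) (0,3) (0,4) (1,1) (1,2) (1,3) (1,4) (2,1) (2,2) (2,3) (2,4)] -> total=12
Click 2 (6,0) count=1: revealed 1 new [(6,0)] -> total=13

Answer: 13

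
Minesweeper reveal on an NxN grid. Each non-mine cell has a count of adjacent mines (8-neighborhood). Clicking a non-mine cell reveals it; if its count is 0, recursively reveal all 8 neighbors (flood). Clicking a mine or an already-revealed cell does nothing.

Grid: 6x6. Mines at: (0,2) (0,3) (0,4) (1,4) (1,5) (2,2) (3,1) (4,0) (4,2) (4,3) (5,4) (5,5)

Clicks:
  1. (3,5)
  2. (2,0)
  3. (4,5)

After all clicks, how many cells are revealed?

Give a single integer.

Click 1 (3,5) count=0: revealed 6 new [(2,4) (2,5) (3,4) (3,5) (4,4) (4,5)] -> total=6
Click 2 (2,0) count=1: revealed 1 new [(2,0)] -> total=7
Click 3 (4,5) count=2: revealed 0 new [(none)] -> total=7

Answer: 7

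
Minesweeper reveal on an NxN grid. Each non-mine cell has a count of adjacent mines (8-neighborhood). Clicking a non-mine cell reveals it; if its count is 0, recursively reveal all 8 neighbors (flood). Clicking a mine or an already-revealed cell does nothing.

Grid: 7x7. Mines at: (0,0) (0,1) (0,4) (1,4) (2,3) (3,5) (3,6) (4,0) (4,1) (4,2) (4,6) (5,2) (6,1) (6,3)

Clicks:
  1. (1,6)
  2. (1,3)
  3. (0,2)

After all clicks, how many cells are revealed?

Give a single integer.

Answer: 8

Derivation:
Click 1 (1,6) count=0: revealed 6 new [(0,5) (0,6) (1,5) (1,6) (2,5) (2,6)] -> total=6
Click 2 (1,3) count=3: revealed 1 new [(1,3)] -> total=7
Click 3 (0,2) count=1: revealed 1 new [(0,2)] -> total=8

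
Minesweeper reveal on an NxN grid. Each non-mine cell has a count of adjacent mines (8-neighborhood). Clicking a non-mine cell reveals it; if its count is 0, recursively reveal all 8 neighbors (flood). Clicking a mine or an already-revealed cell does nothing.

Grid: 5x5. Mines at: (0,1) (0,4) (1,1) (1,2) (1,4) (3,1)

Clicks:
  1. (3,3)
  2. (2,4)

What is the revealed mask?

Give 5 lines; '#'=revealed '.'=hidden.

Answer: .....
.....
..###
..###
..###

Derivation:
Click 1 (3,3) count=0: revealed 9 new [(2,2) (2,3) (2,4) (3,2) (3,3) (3,4) (4,2) (4,3) (4,4)] -> total=9
Click 2 (2,4) count=1: revealed 0 new [(none)] -> total=9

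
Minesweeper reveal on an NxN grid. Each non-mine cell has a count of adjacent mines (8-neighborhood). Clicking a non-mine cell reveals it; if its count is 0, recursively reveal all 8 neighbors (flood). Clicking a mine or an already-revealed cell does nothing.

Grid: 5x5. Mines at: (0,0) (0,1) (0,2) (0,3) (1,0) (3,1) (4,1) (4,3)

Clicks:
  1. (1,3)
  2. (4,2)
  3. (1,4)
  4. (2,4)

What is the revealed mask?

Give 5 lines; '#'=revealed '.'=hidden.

Answer: .....
..###
..###
..###
..#..

Derivation:
Click 1 (1,3) count=2: revealed 1 new [(1,3)] -> total=1
Click 2 (4,2) count=3: revealed 1 new [(4,2)] -> total=2
Click 3 (1,4) count=1: revealed 1 new [(1,4)] -> total=3
Click 4 (2,4) count=0: revealed 7 new [(1,2) (2,2) (2,3) (2,4) (3,2) (3,3) (3,4)] -> total=10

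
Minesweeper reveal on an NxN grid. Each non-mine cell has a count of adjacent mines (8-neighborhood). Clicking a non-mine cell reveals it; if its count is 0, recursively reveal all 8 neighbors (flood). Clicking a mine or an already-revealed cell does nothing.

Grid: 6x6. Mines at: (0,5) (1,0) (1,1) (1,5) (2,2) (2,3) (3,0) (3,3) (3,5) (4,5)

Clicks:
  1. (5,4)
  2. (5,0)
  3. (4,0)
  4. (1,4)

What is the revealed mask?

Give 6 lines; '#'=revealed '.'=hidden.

Answer: ......
....#.
......
......
#####.
#####.

Derivation:
Click 1 (5,4) count=1: revealed 1 new [(5,4)] -> total=1
Click 2 (5,0) count=0: revealed 9 new [(4,0) (4,1) (4,2) (4,3) (4,4) (5,0) (5,1) (5,2) (5,3)] -> total=10
Click 3 (4,0) count=1: revealed 0 new [(none)] -> total=10
Click 4 (1,4) count=3: revealed 1 new [(1,4)] -> total=11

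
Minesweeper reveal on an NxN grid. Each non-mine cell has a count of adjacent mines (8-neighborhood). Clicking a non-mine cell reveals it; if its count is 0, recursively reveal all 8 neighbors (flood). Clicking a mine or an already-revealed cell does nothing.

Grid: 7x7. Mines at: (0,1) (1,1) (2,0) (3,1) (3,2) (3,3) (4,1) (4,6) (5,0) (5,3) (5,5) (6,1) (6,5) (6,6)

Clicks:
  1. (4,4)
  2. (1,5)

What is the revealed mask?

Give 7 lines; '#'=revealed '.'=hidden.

Answer: ..#####
..#####
..#####
....###
....#..
.......
.......

Derivation:
Click 1 (4,4) count=3: revealed 1 new [(4,4)] -> total=1
Click 2 (1,5) count=0: revealed 18 new [(0,2) (0,3) (0,4) (0,5) (0,6) (1,2) (1,3) (1,4) (1,5) (1,6) (2,2) (2,3) (2,4) (2,5) (2,6) (3,4) (3,5) (3,6)] -> total=19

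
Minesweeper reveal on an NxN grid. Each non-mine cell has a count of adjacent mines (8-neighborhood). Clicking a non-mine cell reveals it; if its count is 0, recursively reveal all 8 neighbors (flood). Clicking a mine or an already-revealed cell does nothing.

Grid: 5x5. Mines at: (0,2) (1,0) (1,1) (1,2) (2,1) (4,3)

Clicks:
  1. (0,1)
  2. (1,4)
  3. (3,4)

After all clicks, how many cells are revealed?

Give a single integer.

Click 1 (0,1) count=4: revealed 1 new [(0,1)] -> total=1
Click 2 (1,4) count=0: revealed 8 new [(0,3) (0,4) (1,3) (1,4) (2,3) (2,4) (3,3) (3,4)] -> total=9
Click 3 (3,4) count=1: revealed 0 new [(none)] -> total=9

Answer: 9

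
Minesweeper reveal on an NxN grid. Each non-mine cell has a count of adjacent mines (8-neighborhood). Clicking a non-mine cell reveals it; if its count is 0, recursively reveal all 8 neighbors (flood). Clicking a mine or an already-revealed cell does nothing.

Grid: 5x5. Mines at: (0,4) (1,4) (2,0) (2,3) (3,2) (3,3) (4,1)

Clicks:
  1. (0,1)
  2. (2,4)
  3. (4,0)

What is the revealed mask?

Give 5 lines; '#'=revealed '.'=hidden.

Click 1 (0,1) count=0: revealed 8 new [(0,0) (0,1) (0,2) (0,3) (1,0) (1,1) (1,2) (1,3)] -> total=8
Click 2 (2,4) count=3: revealed 1 new [(2,4)] -> total=9
Click 3 (4,0) count=1: revealed 1 new [(4,0)] -> total=10

Answer: ####.
####.
....#
.....
#....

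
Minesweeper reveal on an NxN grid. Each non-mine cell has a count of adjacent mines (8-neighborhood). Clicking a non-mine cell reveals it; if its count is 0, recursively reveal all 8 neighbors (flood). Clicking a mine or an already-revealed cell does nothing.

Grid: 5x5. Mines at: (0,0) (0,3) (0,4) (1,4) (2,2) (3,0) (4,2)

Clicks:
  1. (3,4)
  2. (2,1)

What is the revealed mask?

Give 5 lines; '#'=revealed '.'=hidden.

Answer: .....
.....
.#.##
...##
...##

Derivation:
Click 1 (3,4) count=0: revealed 6 new [(2,3) (2,4) (3,3) (3,4) (4,3) (4,4)] -> total=6
Click 2 (2,1) count=2: revealed 1 new [(2,1)] -> total=7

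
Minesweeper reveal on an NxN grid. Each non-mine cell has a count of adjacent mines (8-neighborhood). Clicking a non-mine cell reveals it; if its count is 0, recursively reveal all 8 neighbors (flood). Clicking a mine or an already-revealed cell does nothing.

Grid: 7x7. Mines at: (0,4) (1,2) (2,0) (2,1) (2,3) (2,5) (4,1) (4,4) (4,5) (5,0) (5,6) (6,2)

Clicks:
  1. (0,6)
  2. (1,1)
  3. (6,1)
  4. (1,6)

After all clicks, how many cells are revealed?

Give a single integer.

Answer: 6

Derivation:
Click 1 (0,6) count=0: revealed 4 new [(0,5) (0,6) (1,5) (1,6)] -> total=4
Click 2 (1,1) count=3: revealed 1 new [(1,1)] -> total=5
Click 3 (6,1) count=2: revealed 1 new [(6,1)] -> total=6
Click 4 (1,6) count=1: revealed 0 new [(none)] -> total=6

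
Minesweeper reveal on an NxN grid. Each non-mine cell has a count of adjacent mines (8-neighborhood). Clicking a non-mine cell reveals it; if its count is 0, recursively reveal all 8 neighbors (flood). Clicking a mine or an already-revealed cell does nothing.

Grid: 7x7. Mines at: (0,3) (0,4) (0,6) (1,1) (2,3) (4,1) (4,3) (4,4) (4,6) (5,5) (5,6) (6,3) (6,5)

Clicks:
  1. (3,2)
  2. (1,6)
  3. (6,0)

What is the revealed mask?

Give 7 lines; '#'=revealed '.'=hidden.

Click 1 (3,2) count=3: revealed 1 new [(3,2)] -> total=1
Click 2 (1,6) count=1: revealed 1 new [(1,6)] -> total=2
Click 3 (6,0) count=0: revealed 6 new [(5,0) (5,1) (5,2) (6,0) (6,1) (6,2)] -> total=8

Answer: .......
......#
.......
..#....
.......
###....
###....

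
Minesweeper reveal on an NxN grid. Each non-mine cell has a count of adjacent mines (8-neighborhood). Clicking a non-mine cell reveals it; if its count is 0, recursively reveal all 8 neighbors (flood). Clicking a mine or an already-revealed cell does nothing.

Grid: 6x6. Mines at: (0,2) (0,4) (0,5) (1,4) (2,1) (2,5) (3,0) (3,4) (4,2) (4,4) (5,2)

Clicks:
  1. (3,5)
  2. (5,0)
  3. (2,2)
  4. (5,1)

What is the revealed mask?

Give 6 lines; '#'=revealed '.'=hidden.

Click 1 (3,5) count=3: revealed 1 new [(3,5)] -> total=1
Click 2 (5,0) count=0: revealed 4 new [(4,0) (4,1) (5,0) (5,1)] -> total=5
Click 3 (2,2) count=1: revealed 1 new [(2,2)] -> total=6
Click 4 (5,1) count=2: revealed 0 new [(none)] -> total=6

Answer: ......
......
..#...
.....#
##....
##....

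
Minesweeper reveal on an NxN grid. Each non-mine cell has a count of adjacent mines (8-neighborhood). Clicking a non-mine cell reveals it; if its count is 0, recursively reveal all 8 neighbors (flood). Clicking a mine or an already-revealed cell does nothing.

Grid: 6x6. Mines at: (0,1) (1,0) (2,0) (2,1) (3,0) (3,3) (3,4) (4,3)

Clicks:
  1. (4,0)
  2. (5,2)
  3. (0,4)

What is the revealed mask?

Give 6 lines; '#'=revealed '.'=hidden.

Click 1 (4,0) count=1: revealed 1 new [(4,0)] -> total=1
Click 2 (5,2) count=1: revealed 1 new [(5,2)] -> total=2
Click 3 (0,4) count=0: revealed 12 new [(0,2) (0,3) (0,4) (0,5) (1,2) (1,3) (1,4) (1,5) (2,2) (2,3) (2,4) (2,5)] -> total=14

Answer: ..####
..####
..####
......
#.....
..#...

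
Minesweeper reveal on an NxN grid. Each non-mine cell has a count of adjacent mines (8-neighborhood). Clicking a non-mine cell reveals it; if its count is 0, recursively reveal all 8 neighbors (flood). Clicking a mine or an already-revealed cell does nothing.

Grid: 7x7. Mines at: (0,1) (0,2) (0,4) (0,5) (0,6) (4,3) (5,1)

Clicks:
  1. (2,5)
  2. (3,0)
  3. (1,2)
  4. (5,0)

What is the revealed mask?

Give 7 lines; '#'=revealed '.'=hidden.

Answer: .......
#######
#######
#######
###.###
#.#####
..#####

Derivation:
Click 1 (2,5) count=0: revealed 37 new [(1,0) (1,1) (1,2) (1,3) (1,4) (1,5) (1,6) (2,0) (2,1) (2,2) (2,3) (2,4) (2,5) (2,6) (3,0) (3,1) (3,2) (3,3) (3,4) (3,5) (3,6) (4,0) (4,1) (4,2) (4,4) (4,5) (4,6) (5,2) (5,3) (5,4) (5,5) (5,6) (6,2) (6,3) (6,4) (6,5) (6,6)] -> total=37
Click 2 (3,0) count=0: revealed 0 new [(none)] -> total=37
Click 3 (1,2) count=2: revealed 0 new [(none)] -> total=37
Click 4 (5,0) count=1: revealed 1 new [(5,0)] -> total=38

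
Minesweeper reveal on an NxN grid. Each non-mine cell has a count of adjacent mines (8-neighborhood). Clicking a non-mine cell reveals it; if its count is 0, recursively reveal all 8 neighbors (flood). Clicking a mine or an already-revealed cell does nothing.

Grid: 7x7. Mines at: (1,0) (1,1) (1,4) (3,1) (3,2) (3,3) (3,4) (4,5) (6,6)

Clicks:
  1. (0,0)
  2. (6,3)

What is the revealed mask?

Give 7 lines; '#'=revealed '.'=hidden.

Click 1 (0,0) count=2: revealed 1 new [(0,0)] -> total=1
Click 2 (6,3) count=0: revealed 17 new [(4,0) (4,1) (4,2) (4,3) (4,4) (5,0) (5,1) (5,2) (5,3) (5,4) (5,5) (6,0) (6,1) (6,2) (6,3) (6,4) (6,5)] -> total=18

Answer: #......
.......
.......
.......
#####..
######.
######.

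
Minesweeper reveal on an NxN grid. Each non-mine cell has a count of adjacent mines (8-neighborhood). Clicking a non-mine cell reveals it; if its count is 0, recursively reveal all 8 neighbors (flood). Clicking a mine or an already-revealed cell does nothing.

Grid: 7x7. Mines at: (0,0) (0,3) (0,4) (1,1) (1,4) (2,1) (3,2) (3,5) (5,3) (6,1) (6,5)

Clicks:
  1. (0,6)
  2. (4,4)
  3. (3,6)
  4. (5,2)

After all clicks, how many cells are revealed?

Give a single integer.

Answer: 9

Derivation:
Click 1 (0,6) count=0: revealed 6 new [(0,5) (0,6) (1,5) (1,6) (2,5) (2,6)] -> total=6
Click 2 (4,4) count=2: revealed 1 new [(4,4)] -> total=7
Click 3 (3,6) count=1: revealed 1 new [(3,6)] -> total=8
Click 4 (5,2) count=2: revealed 1 new [(5,2)] -> total=9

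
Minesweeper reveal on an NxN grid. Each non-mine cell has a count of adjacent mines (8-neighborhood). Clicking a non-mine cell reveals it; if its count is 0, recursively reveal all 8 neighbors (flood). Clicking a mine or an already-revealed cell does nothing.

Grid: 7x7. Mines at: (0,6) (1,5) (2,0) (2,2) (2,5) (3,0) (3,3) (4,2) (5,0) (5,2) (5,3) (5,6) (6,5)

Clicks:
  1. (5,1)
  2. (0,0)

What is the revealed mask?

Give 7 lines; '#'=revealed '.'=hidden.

Answer: #####..
#####..
.......
.......
.......
.#.....
.......

Derivation:
Click 1 (5,1) count=3: revealed 1 new [(5,1)] -> total=1
Click 2 (0,0) count=0: revealed 10 new [(0,0) (0,1) (0,2) (0,3) (0,4) (1,0) (1,1) (1,2) (1,3) (1,4)] -> total=11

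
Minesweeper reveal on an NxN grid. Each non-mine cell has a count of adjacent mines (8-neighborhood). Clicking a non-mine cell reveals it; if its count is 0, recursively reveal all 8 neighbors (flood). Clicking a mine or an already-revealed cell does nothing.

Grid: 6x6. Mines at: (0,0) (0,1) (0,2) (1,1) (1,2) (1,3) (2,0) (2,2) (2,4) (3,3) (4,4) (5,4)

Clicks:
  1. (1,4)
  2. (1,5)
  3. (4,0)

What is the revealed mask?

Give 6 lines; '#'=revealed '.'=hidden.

Click 1 (1,4) count=2: revealed 1 new [(1,4)] -> total=1
Click 2 (1,5) count=1: revealed 1 new [(1,5)] -> total=2
Click 3 (4,0) count=0: revealed 11 new [(3,0) (3,1) (3,2) (4,0) (4,1) (4,2) (4,3) (5,0) (5,1) (5,2) (5,3)] -> total=13

Answer: ......
....##
......
###...
####..
####..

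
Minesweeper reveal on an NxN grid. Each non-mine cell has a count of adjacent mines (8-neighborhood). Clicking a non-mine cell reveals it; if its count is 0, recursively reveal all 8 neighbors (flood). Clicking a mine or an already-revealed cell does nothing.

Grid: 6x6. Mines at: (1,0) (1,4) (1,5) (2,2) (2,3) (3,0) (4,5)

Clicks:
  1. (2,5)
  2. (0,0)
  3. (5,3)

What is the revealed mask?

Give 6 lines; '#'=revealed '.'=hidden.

Answer: #.....
......
.....#
.####.
#####.
#####.

Derivation:
Click 1 (2,5) count=2: revealed 1 new [(2,5)] -> total=1
Click 2 (0,0) count=1: revealed 1 new [(0,0)] -> total=2
Click 3 (5,3) count=0: revealed 14 new [(3,1) (3,2) (3,3) (3,4) (4,0) (4,1) (4,2) (4,3) (4,4) (5,0) (5,1) (5,2) (5,3) (5,4)] -> total=16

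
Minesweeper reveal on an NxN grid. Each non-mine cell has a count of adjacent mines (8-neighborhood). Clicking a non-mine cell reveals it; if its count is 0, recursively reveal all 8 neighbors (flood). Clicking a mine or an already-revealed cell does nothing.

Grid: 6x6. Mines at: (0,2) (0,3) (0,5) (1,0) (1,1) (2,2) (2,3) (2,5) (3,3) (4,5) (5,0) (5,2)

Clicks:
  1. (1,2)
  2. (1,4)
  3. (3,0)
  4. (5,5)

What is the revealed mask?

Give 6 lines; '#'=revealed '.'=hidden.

Answer: ......
..#.#.
##....
##....
##....
.....#

Derivation:
Click 1 (1,2) count=5: revealed 1 new [(1,2)] -> total=1
Click 2 (1,4) count=4: revealed 1 new [(1,4)] -> total=2
Click 3 (3,0) count=0: revealed 6 new [(2,0) (2,1) (3,0) (3,1) (4,0) (4,1)] -> total=8
Click 4 (5,5) count=1: revealed 1 new [(5,5)] -> total=9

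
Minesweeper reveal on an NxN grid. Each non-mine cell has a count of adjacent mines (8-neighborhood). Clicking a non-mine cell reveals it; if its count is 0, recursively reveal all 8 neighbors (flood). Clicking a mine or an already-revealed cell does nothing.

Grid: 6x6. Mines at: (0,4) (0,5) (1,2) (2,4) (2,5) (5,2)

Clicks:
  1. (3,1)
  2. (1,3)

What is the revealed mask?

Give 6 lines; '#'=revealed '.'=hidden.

Answer: ##....
##.#..
####..
####..
####..
##....

Derivation:
Click 1 (3,1) count=0: revealed 18 new [(0,0) (0,1) (1,0) (1,1) (2,0) (2,1) (2,2) (2,3) (3,0) (3,1) (3,2) (3,3) (4,0) (4,1) (4,2) (4,3) (5,0) (5,1)] -> total=18
Click 2 (1,3) count=3: revealed 1 new [(1,3)] -> total=19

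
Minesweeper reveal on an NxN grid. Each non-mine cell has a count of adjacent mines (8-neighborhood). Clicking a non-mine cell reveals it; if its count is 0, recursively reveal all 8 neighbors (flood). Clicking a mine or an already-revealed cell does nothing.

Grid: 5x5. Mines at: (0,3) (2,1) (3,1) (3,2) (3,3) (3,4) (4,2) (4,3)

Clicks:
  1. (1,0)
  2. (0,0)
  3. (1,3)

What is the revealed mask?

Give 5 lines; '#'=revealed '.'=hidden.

Click 1 (1,0) count=1: revealed 1 new [(1,0)] -> total=1
Click 2 (0,0) count=0: revealed 5 new [(0,0) (0,1) (0,2) (1,1) (1,2)] -> total=6
Click 3 (1,3) count=1: revealed 1 new [(1,3)] -> total=7

Answer: ###..
####.
.....
.....
.....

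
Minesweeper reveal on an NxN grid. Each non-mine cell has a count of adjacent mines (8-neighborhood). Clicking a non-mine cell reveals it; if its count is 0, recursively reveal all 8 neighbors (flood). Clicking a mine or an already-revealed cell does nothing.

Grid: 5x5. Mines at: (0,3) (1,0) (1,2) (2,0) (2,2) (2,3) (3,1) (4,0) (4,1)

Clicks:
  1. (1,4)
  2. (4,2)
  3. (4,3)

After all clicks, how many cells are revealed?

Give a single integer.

Answer: 7

Derivation:
Click 1 (1,4) count=2: revealed 1 new [(1,4)] -> total=1
Click 2 (4,2) count=2: revealed 1 new [(4,2)] -> total=2
Click 3 (4,3) count=0: revealed 5 new [(3,2) (3,3) (3,4) (4,3) (4,4)] -> total=7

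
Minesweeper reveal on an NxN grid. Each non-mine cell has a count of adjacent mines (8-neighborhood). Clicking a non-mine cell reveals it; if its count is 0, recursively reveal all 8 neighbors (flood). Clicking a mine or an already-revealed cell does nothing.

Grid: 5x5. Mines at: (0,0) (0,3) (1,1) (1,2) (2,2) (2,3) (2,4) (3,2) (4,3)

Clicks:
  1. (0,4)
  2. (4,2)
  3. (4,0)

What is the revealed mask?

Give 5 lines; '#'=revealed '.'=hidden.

Click 1 (0,4) count=1: revealed 1 new [(0,4)] -> total=1
Click 2 (4,2) count=2: revealed 1 new [(4,2)] -> total=2
Click 3 (4,0) count=0: revealed 6 new [(2,0) (2,1) (3,0) (3,1) (4,0) (4,1)] -> total=8

Answer: ....#
.....
##...
##...
###..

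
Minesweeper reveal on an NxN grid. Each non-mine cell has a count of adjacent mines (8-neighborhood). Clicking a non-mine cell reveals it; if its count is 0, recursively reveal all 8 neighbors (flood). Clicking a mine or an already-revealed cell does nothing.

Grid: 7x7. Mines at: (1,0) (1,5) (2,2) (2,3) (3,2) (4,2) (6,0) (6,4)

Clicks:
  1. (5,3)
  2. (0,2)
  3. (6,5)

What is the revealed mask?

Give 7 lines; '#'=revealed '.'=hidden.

Answer: .####..
.####..
.......
.......
.......
...#...
.....#.

Derivation:
Click 1 (5,3) count=2: revealed 1 new [(5,3)] -> total=1
Click 2 (0,2) count=0: revealed 8 new [(0,1) (0,2) (0,3) (0,4) (1,1) (1,2) (1,3) (1,4)] -> total=9
Click 3 (6,5) count=1: revealed 1 new [(6,5)] -> total=10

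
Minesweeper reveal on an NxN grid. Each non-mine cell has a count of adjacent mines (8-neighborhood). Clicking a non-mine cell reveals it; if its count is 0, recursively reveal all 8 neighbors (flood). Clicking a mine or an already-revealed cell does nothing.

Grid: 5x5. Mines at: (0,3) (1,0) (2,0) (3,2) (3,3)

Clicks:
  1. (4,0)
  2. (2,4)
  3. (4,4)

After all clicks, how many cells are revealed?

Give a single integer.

Click 1 (4,0) count=0: revealed 4 new [(3,0) (3,1) (4,0) (4,1)] -> total=4
Click 2 (2,4) count=1: revealed 1 new [(2,4)] -> total=5
Click 3 (4,4) count=1: revealed 1 new [(4,4)] -> total=6

Answer: 6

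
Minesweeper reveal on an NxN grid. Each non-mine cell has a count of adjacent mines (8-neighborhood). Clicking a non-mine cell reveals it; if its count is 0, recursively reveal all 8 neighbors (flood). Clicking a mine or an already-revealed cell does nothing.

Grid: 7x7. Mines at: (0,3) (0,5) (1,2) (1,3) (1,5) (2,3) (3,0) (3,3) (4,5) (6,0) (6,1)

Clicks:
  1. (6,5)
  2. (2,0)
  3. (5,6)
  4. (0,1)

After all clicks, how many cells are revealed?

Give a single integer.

Click 1 (6,5) count=0: revealed 13 new [(4,2) (4,3) (4,4) (5,2) (5,3) (5,4) (5,5) (5,6) (6,2) (6,3) (6,4) (6,5) (6,6)] -> total=13
Click 2 (2,0) count=1: revealed 1 new [(2,0)] -> total=14
Click 3 (5,6) count=1: revealed 0 new [(none)] -> total=14
Click 4 (0,1) count=1: revealed 1 new [(0,1)] -> total=15

Answer: 15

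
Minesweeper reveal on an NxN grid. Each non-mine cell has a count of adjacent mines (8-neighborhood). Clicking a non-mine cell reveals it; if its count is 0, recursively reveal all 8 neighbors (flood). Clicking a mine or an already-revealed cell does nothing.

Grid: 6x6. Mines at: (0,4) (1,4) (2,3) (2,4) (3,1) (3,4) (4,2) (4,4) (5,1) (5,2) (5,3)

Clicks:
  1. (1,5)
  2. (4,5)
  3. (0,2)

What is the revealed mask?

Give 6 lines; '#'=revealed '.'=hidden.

Answer: ####..
####.#
###...
......
.....#
......

Derivation:
Click 1 (1,5) count=3: revealed 1 new [(1,5)] -> total=1
Click 2 (4,5) count=2: revealed 1 new [(4,5)] -> total=2
Click 3 (0,2) count=0: revealed 11 new [(0,0) (0,1) (0,2) (0,3) (1,0) (1,1) (1,2) (1,3) (2,0) (2,1) (2,2)] -> total=13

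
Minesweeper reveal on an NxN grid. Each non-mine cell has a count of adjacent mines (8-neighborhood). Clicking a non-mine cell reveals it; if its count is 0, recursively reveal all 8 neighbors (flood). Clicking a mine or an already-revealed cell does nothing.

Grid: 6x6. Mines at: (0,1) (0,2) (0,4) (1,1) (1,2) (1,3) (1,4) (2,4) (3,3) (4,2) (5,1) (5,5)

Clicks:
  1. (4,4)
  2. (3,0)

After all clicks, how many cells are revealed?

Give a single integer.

Click 1 (4,4) count=2: revealed 1 new [(4,4)] -> total=1
Click 2 (3,0) count=0: revealed 6 new [(2,0) (2,1) (3,0) (3,1) (4,0) (4,1)] -> total=7

Answer: 7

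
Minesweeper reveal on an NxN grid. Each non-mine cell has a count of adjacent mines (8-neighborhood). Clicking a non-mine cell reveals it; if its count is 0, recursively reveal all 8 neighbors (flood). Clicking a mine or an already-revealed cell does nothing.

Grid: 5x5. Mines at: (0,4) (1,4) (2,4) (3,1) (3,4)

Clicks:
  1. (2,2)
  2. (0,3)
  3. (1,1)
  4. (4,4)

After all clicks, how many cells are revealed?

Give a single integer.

Click 1 (2,2) count=1: revealed 1 new [(2,2)] -> total=1
Click 2 (0,3) count=2: revealed 1 new [(0,3)] -> total=2
Click 3 (1,1) count=0: revealed 10 new [(0,0) (0,1) (0,2) (1,0) (1,1) (1,2) (1,3) (2,0) (2,1) (2,3)] -> total=12
Click 4 (4,4) count=1: revealed 1 new [(4,4)] -> total=13

Answer: 13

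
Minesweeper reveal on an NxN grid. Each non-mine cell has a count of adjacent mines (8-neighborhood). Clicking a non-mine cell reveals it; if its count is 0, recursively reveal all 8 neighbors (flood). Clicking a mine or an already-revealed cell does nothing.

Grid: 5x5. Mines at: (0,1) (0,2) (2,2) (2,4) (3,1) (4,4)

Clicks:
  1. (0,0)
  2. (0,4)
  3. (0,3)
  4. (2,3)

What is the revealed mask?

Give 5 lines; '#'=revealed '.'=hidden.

Answer: #..##
...##
...#.
.....
.....

Derivation:
Click 1 (0,0) count=1: revealed 1 new [(0,0)] -> total=1
Click 2 (0,4) count=0: revealed 4 new [(0,3) (0,4) (1,3) (1,4)] -> total=5
Click 3 (0,3) count=1: revealed 0 new [(none)] -> total=5
Click 4 (2,3) count=2: revealed 1 new [(2,3)] -> total=6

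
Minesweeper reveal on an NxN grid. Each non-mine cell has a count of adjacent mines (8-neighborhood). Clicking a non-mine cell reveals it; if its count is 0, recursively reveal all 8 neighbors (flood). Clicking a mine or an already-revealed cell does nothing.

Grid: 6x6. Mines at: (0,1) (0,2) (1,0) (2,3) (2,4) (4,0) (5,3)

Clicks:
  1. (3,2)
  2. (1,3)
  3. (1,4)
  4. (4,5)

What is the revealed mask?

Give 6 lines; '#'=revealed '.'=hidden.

Click 1 (3,2) count=1: revealed 1 new [(3,2)] -> total=1
Click 2 (1,3) count=3: revealed 1 new [(1,3)] -> total=2
Click 3 (1,4) count=2: revealed 1 new [(1,4)] -> total=3
Click 4 (4,5) count=0: revealed 6 new [(3,4) (3,5) (4,4) (4,5) (5,4) (5,5)] -> total=9

Answer: ......
...##.
......
..#.##
....##
....##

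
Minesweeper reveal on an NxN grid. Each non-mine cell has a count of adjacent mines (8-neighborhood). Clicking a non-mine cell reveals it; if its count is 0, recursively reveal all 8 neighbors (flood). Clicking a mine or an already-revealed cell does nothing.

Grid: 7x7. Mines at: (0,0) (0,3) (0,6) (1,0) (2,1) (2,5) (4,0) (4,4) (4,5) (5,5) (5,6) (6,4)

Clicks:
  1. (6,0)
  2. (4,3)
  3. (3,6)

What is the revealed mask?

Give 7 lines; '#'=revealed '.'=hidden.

Answer: .......
.......
.......
.###..#
.###...
####...
####...

Derivation:
Click 1 (6,0) count=0: revealed 14 new [(3,1) (3,2) (3,3) (4,1) (4,2) (4,3) (5,0) (5,1) (5,2) (5,3) (6,0) (6,1) (6,2) (6,3)] -> total=14
Click 2 (4,3) count=1: revealed 0 new [(none)] -> total=14
Click 3 (3,6) count=2: revealed 1 new [(3,6)] -> total=15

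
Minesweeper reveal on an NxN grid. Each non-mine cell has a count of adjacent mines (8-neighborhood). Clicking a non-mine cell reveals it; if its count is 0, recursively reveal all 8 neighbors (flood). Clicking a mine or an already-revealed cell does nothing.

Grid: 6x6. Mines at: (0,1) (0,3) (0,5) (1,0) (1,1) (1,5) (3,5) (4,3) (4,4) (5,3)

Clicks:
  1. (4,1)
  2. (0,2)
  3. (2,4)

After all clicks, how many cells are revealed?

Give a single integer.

Click 1 (4,1) count=0: revealed 12 new [(2,0) (2,1) (2,2) (3,0) (3,1) (3,2) (4,0) (4,1) (4,2) (5,0) (5,1) (5,2)] -> total=12
Click 2 (0,2) count=3: revealed 1 new [(0,2)] -> total=13
Click 3 (2,4) count=2: revealed 1 new [(2,4)] -> total=14

Answer: 14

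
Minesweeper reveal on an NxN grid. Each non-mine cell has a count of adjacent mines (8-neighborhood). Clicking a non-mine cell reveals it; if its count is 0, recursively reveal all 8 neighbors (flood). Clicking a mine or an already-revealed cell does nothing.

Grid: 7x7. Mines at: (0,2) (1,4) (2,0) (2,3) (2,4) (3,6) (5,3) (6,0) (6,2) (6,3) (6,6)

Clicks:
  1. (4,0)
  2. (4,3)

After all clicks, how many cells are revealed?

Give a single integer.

Click 1 (4,0) count=0: revealed 9 new [(3,0) (3,1) (3,2) (4,0) (4,1) (4,2) (5,0) (5,1) (5,2)] -> total=9
Click 2 (4,3) count=1: revealed 1 new [(4,3)] -> total=10

Answer: 10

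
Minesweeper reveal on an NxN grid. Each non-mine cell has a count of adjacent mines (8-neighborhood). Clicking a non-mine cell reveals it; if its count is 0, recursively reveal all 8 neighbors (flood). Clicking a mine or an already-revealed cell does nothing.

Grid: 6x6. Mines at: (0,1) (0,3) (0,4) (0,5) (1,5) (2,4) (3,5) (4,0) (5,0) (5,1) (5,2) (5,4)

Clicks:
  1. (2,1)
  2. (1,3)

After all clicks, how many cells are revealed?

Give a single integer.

Answer: 15

Derivation:
Click 1 (2,1) count=0: revealed 15 new [(1,0) (1,1) (1,2) (1,3) (2,0) (2,1) (2,2) (2,3) (3,0) (3,1) (3,2) (3,3) (4,1) (4,2) (4,3)] -> total=15
Click 2 (1,3) count=3: revealed 0 new [(none)] -> total=15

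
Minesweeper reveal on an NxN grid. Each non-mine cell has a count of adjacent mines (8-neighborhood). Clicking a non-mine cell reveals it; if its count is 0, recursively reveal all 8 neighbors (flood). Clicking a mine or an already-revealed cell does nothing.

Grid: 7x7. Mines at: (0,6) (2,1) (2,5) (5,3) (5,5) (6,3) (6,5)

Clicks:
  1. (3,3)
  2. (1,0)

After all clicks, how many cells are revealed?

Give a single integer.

Click 1 (3,3) count=0: revealed 21 new [(0,0) (0,1) (0,2) (0,3) (0,4) (0,5) (1,0) (1,1) (1,2) (1,3) (1,4) (1,5) (2,2) (2,3) (2,4) (3,2) (3,3) (3,4) (4,2) (4,3) (4,4)] -> total=21
Click 2 (1,0) count=1: revealed 0 new [(none)] -> total=21

Answer: 21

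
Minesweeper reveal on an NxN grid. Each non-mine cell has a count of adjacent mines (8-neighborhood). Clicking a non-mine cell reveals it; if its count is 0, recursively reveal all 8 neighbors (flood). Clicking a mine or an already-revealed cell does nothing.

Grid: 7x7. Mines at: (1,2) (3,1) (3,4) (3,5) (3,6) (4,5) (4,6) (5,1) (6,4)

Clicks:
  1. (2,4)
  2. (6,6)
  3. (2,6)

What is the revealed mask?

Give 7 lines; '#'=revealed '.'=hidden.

Click 1 (2,4) count=2: revealed 1 new [(2,4)] -> total=1
Click 2 (6,6) count=0: revealed 4 new [(5,5) (5,6) (6,5) (6,6)] -> total=5
Click 3 (2,6) count=2: revealed 1 new [(2,6)] -> total=6

Answer: .......
.......
....#.#
.......
.......
.....##
.....##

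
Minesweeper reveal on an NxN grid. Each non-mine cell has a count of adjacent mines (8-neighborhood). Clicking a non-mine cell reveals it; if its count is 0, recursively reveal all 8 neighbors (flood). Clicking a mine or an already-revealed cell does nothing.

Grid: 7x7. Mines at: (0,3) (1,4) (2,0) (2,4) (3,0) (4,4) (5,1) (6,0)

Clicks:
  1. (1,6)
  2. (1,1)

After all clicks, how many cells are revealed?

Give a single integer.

Click 1 (1,6) count=0: revealed 20 new [(0,5) (0,6) (1,5) (1,6) (2,5) (2,6) (3,5) (3,6) (4,5) (4,6) (5,2) (5,3) (5,4) (5,5) (5,6) (6,2) (6,3) (6,4) (6,5) (6,6)] -> total=20
Click 2 (1,1) count=1: revealed 1 new [(1,1)] -> total=21

Answer: 21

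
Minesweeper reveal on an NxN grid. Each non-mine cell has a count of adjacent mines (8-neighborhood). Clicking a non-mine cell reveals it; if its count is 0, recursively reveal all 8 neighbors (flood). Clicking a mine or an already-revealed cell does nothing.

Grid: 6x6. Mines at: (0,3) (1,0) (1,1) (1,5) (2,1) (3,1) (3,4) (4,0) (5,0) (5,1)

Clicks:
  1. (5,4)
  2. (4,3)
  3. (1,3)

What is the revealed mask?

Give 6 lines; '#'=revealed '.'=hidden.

Answer: ......
...#..
......
......
..####
..####

Derivation:
Click 1 (5,4) count=0: revealed 8 new [(4,2) (4,3) (4,4) (4,5) (5,2) (5,3) (5,4) (5,5)] -> total=8
Click 2 (4,3) count=1: revealed 0 new [(none)] -> total=8
Click 3 (1,3) count=1: revealed 1 new [(1,3)] -> total=9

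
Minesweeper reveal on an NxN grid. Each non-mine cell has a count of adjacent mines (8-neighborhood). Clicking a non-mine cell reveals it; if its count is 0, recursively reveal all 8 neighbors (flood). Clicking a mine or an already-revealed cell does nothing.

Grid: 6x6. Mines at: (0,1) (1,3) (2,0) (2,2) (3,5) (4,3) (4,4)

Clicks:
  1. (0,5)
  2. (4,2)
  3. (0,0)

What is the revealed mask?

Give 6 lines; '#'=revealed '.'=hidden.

Click 1 (0,5) count=0: revealed 6 new [(0,4) (0,5) (1,4) (1,5) (2,4) (2,5)] -> total=6
Click 2 (4,2) count=1: revealed 1 new [(4,2)] -> total=7
Click 3 (0,0) count=1: revealed 1 new [(0,0)] -> total=8

Answer: #...##
....##
....##
......
..#...
......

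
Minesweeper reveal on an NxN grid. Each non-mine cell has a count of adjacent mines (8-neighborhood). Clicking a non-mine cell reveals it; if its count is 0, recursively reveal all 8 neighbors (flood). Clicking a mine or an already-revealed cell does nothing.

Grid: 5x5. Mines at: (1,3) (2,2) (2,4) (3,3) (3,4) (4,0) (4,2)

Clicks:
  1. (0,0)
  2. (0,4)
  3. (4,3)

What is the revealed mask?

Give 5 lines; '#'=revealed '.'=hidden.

Click 1 (0,0) count=0: revealed 10 new [(0,0) (0,1) (0,2) (1,0) (1,1) (1,2) (2,0) (2,1) (3,0) (3,1)] -> total=10
Click 2 (0,4) count=1: revealed 1 new [(0,4)] -> total=11
Click 3 (4,3) count=3: revealed 1 new [(4,3)] -> total=12

Answer: ###.#
###..
##...
##...
...#.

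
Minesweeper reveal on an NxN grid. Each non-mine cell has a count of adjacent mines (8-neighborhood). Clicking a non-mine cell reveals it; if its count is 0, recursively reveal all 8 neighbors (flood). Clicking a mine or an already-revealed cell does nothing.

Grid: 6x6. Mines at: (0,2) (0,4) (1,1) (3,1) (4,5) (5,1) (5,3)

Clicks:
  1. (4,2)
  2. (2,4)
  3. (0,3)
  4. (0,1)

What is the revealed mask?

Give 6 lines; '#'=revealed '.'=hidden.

Answer: .#.#..
..####
..####
..####
..###.
......

Derivation:
Click 1 (4,2) count=3: revealed 1 new [(4,2)] -> total=1
Click 2 (2,4) count=0: revealed 14 new [(1,2) (1,3) (1,4) (1,5) (2,2) (2,3) (2,4) (2,5) (3,2) (3,3) (3,4) (3,5) (4,3) (4,4)] -> total=15
Click 3 (0,3) count=2: revealed 1 new [(0,3)] -> total=16
Click 4 (0,1) count=2: revealed 1 new [(0,1)] -> total=17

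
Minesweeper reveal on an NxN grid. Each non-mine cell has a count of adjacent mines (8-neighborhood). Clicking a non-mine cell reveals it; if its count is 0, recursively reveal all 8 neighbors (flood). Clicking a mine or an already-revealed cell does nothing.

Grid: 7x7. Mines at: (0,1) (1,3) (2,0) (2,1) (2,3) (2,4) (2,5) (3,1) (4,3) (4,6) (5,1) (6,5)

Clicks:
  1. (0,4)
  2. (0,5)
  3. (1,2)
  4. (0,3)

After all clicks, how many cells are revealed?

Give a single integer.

Click 1 (0,4) count=1: revealed 1 new [(0,4)] -> total=1
Click 2 (0,5) count=0: revealed 5 new [(0,5) (0,6) (1,4) (1,5) (1,6)] -> total=6
Click 3 (1,2) count=4: revealed 1 new [(1,2)] -> total=7
Click 4 (0,3) count=1: revealed 1 new [(0,3)] -> total=8

Answer: 8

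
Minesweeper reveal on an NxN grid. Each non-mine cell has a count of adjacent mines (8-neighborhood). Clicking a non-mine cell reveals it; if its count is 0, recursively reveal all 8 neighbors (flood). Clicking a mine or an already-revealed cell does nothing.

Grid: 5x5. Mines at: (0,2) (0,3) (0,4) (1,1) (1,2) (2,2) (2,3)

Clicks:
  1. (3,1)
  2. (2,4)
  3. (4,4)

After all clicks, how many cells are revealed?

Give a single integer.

Answer: 13

Derivation:
Click 1 (3,1) count=1: revealed 1 new [(3,1)] -> total=1
Click 2 (2,4) count=1: revealed 1 new [(2,4)] -> total=2
Click 3 (4,4) count=0: revealed 11 new [(2,0) (2,1) (3,0) (3,2) (3,3) (3,4) (4,0) (4,1) (4,2) (4,3) (4,4)] -> total=13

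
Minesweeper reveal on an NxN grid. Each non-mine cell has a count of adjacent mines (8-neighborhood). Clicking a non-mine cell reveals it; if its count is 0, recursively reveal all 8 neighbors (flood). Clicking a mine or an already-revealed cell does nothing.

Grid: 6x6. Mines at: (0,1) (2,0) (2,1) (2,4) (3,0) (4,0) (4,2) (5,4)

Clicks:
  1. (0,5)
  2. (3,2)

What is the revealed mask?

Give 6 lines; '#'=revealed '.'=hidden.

Answer: ..####
..####
......
..#...
......
......

Derivation:
Click 1 (0,5) count=0: revealed 8 new [(0,2) (0,3) (0,4) (0,5) (1,2) (1,3) (1,4) (1,5)] -> total=8
Click 2 (3,2) count=2: revealed 1 new [(3,2)] -> total=9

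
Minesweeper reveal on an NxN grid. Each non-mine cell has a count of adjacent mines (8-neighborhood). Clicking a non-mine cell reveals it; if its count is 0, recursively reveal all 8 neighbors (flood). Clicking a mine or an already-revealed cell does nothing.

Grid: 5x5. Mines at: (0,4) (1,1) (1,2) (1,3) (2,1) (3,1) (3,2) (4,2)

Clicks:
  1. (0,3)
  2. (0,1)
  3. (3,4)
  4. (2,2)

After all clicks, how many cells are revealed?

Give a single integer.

Click 1 (0,3) count=3: revealed 1 new [(0,3)] -> total=1
Click 2 (0,1) count=2: revealed 1 new [(0,1)] -> total=2
Click 3 (3,4) count=0: revealed 6 new [(2,3) (2,4) (3,3) (3,4) (4,3) (4,4)] -> total=8
Click 4 (2,2) count=6: revealed 1 new [(2,2)] -> total=9

Answer: 9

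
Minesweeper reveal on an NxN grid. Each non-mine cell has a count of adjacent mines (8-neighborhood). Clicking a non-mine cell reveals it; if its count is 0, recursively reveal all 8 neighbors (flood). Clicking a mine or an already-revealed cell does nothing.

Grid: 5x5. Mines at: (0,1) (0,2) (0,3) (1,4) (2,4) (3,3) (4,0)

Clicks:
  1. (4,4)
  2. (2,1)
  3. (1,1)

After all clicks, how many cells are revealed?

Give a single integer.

Click 1 (4,4) count=1: revealed 1 new [(4,4)] -> total=1
Click 2 (2,1) count=0: revealed 9 new [(1,0) (1,1) (1,2) (2,0) (2,1) (2,2) (3,0) (3,1) (3,2)] -> total=10
Click 3 (1,1) count=2: revealed 0 new [(none)] -> total=10

Answer: 10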